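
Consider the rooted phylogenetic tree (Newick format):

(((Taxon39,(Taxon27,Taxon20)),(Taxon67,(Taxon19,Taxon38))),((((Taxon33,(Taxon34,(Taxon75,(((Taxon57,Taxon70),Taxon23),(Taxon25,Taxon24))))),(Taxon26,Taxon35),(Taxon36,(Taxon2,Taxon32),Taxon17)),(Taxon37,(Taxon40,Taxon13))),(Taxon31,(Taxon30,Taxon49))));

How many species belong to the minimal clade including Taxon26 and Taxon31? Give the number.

20

The MRCA of Taxon26 and Taxon31 is the node subtending ((((Taxon33,(Taxon34,(Taxon75,(((Taxon57,Taxon70),Taxon23),(Taxon25,Taxon24))))),(Taxon26,Taxon35),(Taxon36,(Taxon2,Taxon32),Taxon17)),(Taxon37,(Taxon40,Taxon13))),(Taxon31,(Taxon30,Taxon49))).
That clade contains 20 terminal taxa: Taxon13, Taxon17, Taxon2, Taxon23, Taxon24, Taxon25, Taxon26, Taxon30, Taxon31, Taxon32, Taxon33, Taxon34, Taxon35, Taxon36, Taxon37, Taxon40, Taxon49, Taxon57, Taxon70, Taxon75.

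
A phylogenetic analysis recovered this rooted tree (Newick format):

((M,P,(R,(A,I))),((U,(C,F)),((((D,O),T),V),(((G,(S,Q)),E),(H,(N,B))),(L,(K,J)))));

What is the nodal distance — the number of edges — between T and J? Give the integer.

6

The MRCA of T and J is the node subtending ((((D,O),T),V),(((G,(S,Q)),E),(H,(N,B))),(L,(K,J))).
From T up to that node: 3 branches. From J up to the same node: 3 branches. Total: 3 + 3 = 6.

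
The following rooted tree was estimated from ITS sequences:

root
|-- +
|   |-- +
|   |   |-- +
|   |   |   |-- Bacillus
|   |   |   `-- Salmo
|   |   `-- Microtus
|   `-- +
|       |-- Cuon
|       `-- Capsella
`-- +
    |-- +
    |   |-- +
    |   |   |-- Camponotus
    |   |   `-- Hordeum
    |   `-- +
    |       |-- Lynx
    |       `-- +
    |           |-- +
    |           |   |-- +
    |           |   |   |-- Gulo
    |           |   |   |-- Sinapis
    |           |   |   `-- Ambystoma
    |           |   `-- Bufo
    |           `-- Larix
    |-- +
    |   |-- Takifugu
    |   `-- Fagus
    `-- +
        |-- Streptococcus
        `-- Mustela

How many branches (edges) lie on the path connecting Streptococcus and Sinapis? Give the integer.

The MRCA of Streptococcus and Sinapis is the node subtending (((Camponotus,Hordeum),(Lynx,(((Gulo,Sinapis,Ambystoma),Bufo),Larix))),(Takifugu,Fagus),(Streptococcus,Mustela)).
From Streptococcus up to that node: 2 branches. From Sinapis up to the same node: 6 branches. Total: 2 + 6 = 8.

8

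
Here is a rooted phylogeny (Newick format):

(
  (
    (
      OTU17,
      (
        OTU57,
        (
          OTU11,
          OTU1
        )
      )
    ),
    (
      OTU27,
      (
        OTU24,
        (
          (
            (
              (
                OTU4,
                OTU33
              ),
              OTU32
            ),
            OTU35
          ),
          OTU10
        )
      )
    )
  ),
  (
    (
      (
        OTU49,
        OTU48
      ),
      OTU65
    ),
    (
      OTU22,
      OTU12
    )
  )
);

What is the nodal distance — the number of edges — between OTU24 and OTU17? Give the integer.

The MRCA of OTU24 and OTU17 is the node subtending ((OTU17,(OTU57,(OTU11,OTU1))),(OTU27,(OTU24,((((OTU4,OTU33),OTU32),OTU35),OTU10)))).
From OTU24 up to that node: 3 branches. From OTU17 up to the same node: 2 branches. Total: 3 + 2 = 5.

5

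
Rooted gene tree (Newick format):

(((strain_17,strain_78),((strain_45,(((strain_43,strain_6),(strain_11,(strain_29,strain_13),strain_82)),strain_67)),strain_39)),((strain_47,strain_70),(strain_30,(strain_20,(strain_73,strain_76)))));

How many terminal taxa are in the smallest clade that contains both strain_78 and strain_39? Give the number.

The MRCA of strain_78 and strain_39 is the node subtending ((strain_17,strain_78),((strain_45,(((strain_43,strain_6),(strain_11,(strain_29,strain_13),strain_82)),strain_67)),strain_39)).
That clade contains 11 terminal taxa: strain_11, strain_13, strain_17, strain_29, strain_39, strain_43, strain_45, strain_6, strain_67, strain_78, strain_82.

11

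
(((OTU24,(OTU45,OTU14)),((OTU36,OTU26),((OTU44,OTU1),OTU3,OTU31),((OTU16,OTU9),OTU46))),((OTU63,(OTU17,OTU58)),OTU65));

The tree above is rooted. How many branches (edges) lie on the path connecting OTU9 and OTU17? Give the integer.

The MRCA of OTU9 and OTU17 is the root of the tree.
From OTU9 up to that node: 5 branches. From OTU17 up to the same node: 4 branches. Total: 5 + 4 = 9.

9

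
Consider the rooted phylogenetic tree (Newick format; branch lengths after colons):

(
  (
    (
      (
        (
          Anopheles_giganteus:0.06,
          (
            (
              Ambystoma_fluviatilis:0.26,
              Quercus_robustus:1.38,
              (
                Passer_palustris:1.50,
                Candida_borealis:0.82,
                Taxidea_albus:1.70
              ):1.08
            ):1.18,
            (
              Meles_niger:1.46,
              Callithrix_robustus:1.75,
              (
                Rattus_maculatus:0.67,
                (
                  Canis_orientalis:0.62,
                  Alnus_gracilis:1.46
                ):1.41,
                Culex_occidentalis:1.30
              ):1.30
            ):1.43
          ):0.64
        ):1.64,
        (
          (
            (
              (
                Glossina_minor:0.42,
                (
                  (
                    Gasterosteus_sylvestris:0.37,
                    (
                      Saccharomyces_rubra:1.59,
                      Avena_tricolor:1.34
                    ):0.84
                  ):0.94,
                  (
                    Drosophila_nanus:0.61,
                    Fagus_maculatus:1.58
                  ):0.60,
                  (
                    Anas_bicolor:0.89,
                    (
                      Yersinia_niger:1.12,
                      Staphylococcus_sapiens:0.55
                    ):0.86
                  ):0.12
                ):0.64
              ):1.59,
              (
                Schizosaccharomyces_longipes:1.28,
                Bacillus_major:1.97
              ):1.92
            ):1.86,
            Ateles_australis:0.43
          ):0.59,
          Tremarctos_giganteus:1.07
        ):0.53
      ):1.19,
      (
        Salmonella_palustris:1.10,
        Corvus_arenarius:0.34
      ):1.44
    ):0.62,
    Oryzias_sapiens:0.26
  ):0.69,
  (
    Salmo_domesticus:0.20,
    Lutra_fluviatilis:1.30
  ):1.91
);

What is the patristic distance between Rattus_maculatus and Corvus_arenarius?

8.65

The path runs Rattus_maculatus → … → MRCA → … → Corvus_arenarius; the MRCA is the node subtending (((Anopheles_giganteus,((Ambystoma_fluviatilis,Quercus_robustus,(Passer_palustris,Candida_borealis,Taxidea_albus)),(Meles_niger,Callithrix_robustus,(Rattus_maculatus,(Canis_orientalis,Alnus_gracilis),Culex_occidentalis)))),((((Glossina_minor,((Gasterosteus_sylvestris,(Saccharomyces_rubra,Avena_tricolor)),(Drosophila_nanus,Fagus_maculatus),(Anas_bicolor,(Yersinia_niger,Staphylococcus_sapiens)))),(Schizosaccharomyces_longipes,Bacillus_major)),Ateles_australis),Tremarctos_giganteus)),(Salmonella_palustris,Corvus_arenarius)).
Branch lengths along that path: 0.67 + 1.30 + 1.43 + 0.64 + 1.64 + 1.19 + 1.44 + 0.34 = 8.65.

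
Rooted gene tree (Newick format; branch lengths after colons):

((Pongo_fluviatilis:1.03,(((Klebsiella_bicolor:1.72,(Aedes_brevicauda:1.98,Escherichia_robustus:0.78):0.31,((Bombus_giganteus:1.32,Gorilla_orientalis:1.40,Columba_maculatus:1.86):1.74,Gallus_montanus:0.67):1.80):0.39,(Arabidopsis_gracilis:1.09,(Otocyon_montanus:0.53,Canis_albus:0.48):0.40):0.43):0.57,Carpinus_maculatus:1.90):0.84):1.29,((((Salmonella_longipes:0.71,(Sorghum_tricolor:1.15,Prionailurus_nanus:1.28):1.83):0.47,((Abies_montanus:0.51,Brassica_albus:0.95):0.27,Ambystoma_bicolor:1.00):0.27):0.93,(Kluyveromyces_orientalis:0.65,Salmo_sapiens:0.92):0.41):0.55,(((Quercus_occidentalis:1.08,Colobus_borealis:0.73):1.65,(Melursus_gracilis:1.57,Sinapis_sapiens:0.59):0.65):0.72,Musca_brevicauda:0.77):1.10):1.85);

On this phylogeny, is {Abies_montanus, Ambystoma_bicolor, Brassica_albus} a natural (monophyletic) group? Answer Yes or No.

The most recent common ancestor of these taxa subtends ((Abies_montanus,Brassica_albus),Ambystoma_bicolor).
That clade has exactly 3 tips — every listed taxon and nothing else — so the group is monophyletic.

Yes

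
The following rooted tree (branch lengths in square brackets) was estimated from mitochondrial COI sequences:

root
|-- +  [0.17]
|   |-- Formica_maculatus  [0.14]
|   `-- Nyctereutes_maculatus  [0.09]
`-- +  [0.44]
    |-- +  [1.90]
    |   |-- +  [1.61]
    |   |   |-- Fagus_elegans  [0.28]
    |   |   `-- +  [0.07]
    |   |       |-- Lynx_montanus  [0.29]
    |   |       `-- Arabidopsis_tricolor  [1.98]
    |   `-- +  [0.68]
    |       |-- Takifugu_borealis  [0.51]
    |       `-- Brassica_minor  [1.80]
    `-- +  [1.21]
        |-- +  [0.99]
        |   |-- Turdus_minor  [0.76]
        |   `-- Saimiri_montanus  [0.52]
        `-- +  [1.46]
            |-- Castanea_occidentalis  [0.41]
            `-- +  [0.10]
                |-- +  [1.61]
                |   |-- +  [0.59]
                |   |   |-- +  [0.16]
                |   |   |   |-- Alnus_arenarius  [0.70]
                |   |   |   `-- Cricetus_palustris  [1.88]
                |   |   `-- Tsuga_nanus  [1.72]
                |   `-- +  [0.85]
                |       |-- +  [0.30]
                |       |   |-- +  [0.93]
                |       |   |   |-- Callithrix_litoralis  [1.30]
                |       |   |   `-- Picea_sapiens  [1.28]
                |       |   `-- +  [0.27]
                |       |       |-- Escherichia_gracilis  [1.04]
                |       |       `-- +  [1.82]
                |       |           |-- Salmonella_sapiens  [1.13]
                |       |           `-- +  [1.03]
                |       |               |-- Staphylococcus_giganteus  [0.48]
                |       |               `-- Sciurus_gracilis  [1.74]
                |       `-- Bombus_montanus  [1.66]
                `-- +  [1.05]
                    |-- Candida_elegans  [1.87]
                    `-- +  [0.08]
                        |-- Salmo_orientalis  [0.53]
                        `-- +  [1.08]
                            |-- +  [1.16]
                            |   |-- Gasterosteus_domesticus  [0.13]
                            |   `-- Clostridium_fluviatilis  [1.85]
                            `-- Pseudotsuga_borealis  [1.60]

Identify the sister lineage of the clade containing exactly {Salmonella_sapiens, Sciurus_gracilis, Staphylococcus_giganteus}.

The clade containing exactly {Salmonella_sapiens, Sciurus_gracilis, Staphylococcus_giganteus} attaches to the tree at the node subtending (Escherichia_gracilis,(Salmonella_sapiens,(Staphylococcus_giganteus,Sciurus_gracilis))).
The other lineage descending from that same node — the sister group — is the single tip Escherichia_gracilis.

Escherichia_gracilis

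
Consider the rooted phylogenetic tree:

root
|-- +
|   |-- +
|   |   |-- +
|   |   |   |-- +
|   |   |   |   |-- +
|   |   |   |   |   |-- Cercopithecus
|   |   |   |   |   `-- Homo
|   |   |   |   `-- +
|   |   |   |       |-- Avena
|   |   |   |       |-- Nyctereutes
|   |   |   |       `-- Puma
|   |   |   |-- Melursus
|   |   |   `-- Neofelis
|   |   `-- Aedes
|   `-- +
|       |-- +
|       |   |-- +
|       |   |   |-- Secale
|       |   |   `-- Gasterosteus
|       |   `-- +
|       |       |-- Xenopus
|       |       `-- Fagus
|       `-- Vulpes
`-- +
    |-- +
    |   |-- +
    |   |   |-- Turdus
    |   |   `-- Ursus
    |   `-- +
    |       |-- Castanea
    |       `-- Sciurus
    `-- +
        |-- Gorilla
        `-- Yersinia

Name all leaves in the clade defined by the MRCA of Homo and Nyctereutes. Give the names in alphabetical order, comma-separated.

Avena, Cercopithecus, Homo, Nyctereutes, Puma

Tracing Homo: it sits inside (Cercopithecus,Homo).
Tracing Nyctereutes: it sits inside (Avena,Nyctereutes,Puma).
The smallest clade enclosing both is ((Cercopithecus,Homo),(Avena,Nyctereutes,Puma)); the answer is its 5 terminal taxa in alphabetical order.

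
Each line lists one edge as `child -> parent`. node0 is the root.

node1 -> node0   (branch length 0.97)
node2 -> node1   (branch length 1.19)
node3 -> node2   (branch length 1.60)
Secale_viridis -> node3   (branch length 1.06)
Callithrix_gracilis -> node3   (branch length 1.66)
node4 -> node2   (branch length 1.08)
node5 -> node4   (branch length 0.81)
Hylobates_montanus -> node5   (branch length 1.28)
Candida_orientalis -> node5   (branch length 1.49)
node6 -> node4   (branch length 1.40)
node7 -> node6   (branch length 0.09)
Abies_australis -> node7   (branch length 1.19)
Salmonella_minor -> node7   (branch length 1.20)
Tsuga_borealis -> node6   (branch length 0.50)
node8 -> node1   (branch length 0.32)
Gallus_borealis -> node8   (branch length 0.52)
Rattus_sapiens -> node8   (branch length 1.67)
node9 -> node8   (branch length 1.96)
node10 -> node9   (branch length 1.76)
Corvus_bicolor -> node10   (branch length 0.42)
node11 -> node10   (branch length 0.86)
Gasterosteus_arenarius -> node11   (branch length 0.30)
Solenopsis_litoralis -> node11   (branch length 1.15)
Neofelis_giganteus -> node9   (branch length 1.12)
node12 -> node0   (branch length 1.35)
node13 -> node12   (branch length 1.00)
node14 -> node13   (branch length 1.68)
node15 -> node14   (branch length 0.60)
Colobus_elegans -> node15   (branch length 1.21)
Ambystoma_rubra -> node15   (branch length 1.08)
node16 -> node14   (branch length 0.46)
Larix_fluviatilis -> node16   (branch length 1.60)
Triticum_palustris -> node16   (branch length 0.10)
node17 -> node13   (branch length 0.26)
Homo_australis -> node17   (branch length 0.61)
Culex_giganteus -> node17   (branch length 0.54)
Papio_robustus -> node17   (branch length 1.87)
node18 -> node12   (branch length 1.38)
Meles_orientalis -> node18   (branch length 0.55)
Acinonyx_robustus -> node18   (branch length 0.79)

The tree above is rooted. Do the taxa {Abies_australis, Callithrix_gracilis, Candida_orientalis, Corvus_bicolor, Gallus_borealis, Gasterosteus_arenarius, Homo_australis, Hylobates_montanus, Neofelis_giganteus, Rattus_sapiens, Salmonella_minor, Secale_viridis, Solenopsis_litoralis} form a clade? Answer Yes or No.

No

The MRCA of the listed taxa is the root, so the smallest clade containing them is the whole tree.
That clade also contains Acinonyx_robustus, Ambystoma_rubra, Colobus_elegans, Culex_giganteus, Larix_fluviatilis, Meles_orientalis, Papio_robustus, Triticum_palustris, Tsuga_borealis, which are not in the proposed group, so the group is not monophyletic.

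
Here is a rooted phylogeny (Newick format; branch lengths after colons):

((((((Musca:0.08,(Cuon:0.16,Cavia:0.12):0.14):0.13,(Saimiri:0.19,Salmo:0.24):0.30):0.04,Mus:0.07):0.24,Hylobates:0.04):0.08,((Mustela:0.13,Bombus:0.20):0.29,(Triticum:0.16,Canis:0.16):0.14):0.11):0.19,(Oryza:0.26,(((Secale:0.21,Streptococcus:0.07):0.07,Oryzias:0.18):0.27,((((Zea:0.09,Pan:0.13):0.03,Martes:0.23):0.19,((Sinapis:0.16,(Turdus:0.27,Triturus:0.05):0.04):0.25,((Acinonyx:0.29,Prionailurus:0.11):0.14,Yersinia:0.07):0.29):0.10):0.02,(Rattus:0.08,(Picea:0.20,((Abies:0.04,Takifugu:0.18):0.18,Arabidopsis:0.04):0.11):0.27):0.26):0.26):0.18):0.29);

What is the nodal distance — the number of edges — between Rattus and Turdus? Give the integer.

The MRCA of Rattus and Turdus is the node subtending ((((Zea,Pan),Martes),((Sinapis,(Turdus,Triturus)),((Acinonyx,Prionailurus),Yersinia))),(Rattus,(Picea,((Abies,Takifugu),Arabidopsis)))).
From Rattus up to that node: 2 branches. From Turdus up to the same node: 5 branches. Total: 2 + 5 = 7.

7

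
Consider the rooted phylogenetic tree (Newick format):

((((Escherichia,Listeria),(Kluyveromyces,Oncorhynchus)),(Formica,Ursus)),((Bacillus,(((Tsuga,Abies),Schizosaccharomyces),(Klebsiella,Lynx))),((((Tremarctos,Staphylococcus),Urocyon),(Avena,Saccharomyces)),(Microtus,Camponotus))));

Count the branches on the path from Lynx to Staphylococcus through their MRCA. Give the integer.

The MRCA of Lynx and Staphylococcus is the node subtending ((Bacillus,(((Tsuga,Abies),Schizosaccharomyces),(Klebsiella,Lynx))),((((Tremarctos,Staphylococcus),Urocyon),(Avena,Saccharomyces)),(Microtus,Camponotus))).
From Lynx up to that node: 4 branches. From Staphylococcus up to the same node: 5 branches. Total: 4 + 5 = 9.

9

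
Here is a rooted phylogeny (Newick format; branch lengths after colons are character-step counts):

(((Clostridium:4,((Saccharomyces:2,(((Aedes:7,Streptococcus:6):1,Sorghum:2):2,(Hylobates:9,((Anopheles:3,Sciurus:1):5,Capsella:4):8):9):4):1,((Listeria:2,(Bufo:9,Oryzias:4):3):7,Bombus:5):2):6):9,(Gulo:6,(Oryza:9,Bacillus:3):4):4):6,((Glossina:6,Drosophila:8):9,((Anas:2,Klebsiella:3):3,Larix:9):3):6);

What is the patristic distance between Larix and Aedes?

The path runs Larix → … → MRCA → … → Aedes; the MRCA is the root of the tree.
Branch lengths along that path: 9 + 3 + 6 + 6 + 9 + 6 + 1 + 4 + 2 + 1 + 7 = 54.

54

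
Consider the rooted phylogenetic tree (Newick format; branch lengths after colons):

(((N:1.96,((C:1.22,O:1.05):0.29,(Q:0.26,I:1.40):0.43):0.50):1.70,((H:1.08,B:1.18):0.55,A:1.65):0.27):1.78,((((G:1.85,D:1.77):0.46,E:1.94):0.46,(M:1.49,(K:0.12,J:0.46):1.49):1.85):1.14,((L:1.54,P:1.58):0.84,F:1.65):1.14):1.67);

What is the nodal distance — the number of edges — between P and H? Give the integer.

8

The MRCA of P and H is the root of the tree.
From P up to that node: 4 branches. From H up to the same node: 4 branches. Total: 4 + 4 = 8.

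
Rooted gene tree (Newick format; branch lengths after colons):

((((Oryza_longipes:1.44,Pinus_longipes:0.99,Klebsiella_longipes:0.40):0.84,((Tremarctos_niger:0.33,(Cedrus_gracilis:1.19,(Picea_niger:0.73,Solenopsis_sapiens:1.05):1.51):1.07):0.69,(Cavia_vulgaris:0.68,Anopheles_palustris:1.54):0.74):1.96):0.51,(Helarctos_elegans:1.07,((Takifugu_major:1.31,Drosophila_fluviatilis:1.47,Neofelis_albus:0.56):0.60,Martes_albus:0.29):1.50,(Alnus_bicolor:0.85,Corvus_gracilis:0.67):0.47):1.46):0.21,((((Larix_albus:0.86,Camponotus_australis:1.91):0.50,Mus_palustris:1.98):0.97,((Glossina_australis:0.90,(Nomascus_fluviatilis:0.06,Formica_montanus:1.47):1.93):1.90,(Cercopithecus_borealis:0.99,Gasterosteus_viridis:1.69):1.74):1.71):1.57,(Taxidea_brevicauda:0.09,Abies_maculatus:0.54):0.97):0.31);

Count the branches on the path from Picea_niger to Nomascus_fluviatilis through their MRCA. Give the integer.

The MRCA of Picea_niger and Nomascus_fluviatilis is the root of the tree.
From Picea_niger up to that node: 7 branches. From Nomascus_fluviatilis up to the same node: 6 branches. Total: 7 + 6 = 13.

13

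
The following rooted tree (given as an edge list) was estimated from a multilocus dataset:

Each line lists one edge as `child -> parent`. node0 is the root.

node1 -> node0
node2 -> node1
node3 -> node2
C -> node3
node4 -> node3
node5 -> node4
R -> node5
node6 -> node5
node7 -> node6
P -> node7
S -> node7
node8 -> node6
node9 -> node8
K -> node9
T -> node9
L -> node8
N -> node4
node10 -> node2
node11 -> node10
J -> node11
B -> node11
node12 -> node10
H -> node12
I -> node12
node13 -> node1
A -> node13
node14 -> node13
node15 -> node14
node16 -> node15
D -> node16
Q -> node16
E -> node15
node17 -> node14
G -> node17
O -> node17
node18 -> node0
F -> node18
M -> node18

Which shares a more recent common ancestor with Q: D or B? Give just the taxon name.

D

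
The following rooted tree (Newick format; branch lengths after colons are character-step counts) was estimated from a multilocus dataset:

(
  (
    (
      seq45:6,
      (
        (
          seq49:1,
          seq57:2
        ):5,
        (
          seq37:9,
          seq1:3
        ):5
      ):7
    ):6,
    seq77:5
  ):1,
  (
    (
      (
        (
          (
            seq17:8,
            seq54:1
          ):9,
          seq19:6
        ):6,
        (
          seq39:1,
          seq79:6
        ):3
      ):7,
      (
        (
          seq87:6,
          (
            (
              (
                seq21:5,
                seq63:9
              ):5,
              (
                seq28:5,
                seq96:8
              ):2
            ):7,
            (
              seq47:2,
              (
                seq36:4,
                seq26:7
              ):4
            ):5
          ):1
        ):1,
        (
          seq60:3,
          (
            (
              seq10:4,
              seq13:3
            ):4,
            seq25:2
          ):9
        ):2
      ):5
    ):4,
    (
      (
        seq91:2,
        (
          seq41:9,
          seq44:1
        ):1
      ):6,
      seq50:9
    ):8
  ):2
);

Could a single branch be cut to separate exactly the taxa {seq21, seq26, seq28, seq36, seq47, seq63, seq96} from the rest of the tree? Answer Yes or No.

Yes

The most recent common ancestor of these taxa subtends (((seq21,seq63),(seq28,seq96)),(seq47,(seq36,seq26))).
That clade has exactly 7 tips — every listed taxon and nothing else — so the group is monophyletic.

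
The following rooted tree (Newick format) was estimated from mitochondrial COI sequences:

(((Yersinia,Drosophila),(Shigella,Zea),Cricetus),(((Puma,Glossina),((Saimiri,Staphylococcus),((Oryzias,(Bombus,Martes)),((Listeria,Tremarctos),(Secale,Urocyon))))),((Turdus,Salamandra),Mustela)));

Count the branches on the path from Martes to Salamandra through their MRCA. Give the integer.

The MRCA of Martes and Salamandra is the node subtending (((Puma,Glossina),((Saimiri,Staphylococcus),((Oryzias,(Bombus,Martes)),((Listeria,Tremarctos),(Secale,Urocyon))))),((Turdus,Salamandra),Mustela)).
From Martes up to that node: 6 branches. From Salamandra up to the same node: 3 branches. Total: 6 + 3 = 9.

9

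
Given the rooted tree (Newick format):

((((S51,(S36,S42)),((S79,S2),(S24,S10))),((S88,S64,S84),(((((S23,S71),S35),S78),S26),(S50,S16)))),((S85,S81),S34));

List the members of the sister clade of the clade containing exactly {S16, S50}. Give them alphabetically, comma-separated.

The clade containing exactly {S16, S50} attaches to the tree at the node subtending (((((S23,S71),S35),S78),S26),(S50,S16)).
The other lineage descending from that same node — the sister group — is ((((S23,S71),S35),S78),S26); its 5 tips in alphabetical order are the answer.

S23, S26, S35, S71, S78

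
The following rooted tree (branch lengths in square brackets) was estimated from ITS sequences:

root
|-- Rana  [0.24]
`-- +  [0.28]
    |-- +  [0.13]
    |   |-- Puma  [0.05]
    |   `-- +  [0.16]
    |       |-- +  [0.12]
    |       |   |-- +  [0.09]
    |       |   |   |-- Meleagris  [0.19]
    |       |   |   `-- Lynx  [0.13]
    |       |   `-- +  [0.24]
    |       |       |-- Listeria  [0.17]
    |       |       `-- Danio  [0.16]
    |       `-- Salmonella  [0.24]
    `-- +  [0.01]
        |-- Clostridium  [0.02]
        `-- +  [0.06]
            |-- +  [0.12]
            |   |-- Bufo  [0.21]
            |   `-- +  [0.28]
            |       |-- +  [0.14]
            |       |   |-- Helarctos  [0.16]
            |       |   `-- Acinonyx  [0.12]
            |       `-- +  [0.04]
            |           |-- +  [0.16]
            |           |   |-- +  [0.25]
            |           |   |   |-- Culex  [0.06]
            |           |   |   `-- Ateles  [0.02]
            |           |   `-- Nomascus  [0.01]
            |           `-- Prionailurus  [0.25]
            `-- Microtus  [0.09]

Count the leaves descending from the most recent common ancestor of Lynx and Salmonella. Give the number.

5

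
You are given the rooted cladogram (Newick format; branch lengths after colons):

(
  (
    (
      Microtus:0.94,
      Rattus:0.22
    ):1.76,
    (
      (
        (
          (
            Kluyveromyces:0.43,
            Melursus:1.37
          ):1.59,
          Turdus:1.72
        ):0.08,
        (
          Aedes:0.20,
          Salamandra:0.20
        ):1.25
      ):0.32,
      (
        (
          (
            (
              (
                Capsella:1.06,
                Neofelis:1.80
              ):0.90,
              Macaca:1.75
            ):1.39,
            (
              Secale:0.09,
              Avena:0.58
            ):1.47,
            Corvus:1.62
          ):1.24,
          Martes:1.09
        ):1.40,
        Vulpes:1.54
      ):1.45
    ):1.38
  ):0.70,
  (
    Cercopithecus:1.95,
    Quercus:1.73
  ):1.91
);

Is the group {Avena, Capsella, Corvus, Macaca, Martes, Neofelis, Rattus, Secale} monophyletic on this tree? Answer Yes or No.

No

The MRCA of the listed taxa subtends ((Microtus,Rattus),((((Kluyveromyces,Melursus),Turdus),(Aedes,Salamandra)),(((((Capsella,Neofelis),Macaca),(Secale,Avena),Corvus),Martes),Vulpes))).
That clade also contains Aedes, Kluyveromyces, Melursus, Microtus, Salamandra, Turdus, Vulpes, which are not in the proposed group, so the group is not monophyletic.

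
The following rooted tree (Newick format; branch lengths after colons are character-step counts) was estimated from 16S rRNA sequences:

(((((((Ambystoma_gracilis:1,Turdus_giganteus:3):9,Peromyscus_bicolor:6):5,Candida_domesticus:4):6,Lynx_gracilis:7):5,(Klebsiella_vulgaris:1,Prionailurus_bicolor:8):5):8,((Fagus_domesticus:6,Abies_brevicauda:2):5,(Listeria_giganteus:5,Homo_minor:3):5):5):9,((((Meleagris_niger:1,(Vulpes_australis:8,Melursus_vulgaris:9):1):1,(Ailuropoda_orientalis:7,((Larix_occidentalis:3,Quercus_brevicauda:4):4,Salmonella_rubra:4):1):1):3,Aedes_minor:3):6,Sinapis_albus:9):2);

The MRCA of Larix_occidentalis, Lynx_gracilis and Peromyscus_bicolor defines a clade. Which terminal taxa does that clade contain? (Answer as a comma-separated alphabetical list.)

Abies_brevicauda, Aedes_minor, Ailuropoda_orientalis, Ambystoma_gracilis, Candida_domesticus, Fagus_domesticus, Homo_minor, Klebsiella_vulgaris, Larix_occidentalis, Listeria_giganteus, Lynx_gracilis, Meleagris_niger, Melursus_vulgaris, Peromyscus_bicolor, Prionailurus_bicolor, Quercus_brevicauda, Salmonella_rubra, Sinapis_albus, Turdus_giganteus, Vulpes_australis

Tracing Larix_occidentalis: it sits inside (Larix_occidentalis,Quercus_brevicauda).
Tracing Lynx_gracilis: it sits inside ((((Ambystoma_gracilis,Turdus_giganteus),Peromyscus_bicolor),Candida_domesticus),Lynx_gracilis).
Tracing Peromyscus_bicolor: it sits inside ((Ambystoma_gracilis,Turdus_giganteus),Peromyscus_bicolor).
The smallest clade enclosing all 3 is the whole tree (their MRCA is the root), so the answer is all 20 tips in alphabetical order.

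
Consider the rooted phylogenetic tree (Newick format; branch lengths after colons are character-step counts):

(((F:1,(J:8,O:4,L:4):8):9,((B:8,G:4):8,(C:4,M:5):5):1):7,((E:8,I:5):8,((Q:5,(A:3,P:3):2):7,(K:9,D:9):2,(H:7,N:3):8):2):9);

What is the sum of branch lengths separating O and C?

31

The path runs O → … → MRCA → … → C; the MRCA is the node subtending ((F,(J,O,L)),((B,G),(C,M))).
Branch lengths along that path: 4 + 8 + 9 + 1 + 5 + 4 = 31.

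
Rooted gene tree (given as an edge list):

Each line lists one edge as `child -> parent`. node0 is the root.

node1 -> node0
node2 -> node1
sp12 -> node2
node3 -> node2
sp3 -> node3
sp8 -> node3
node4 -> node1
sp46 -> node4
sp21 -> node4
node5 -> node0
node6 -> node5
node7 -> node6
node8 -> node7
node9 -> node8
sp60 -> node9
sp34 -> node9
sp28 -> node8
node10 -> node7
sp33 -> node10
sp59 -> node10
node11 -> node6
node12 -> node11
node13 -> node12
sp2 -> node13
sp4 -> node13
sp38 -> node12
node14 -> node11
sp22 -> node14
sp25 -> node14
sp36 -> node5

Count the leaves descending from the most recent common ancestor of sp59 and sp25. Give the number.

10

The MRCA of sp59 and sp25 is the node subtending ((((sp60,sp34),sp28),(sp33,sp59)),(((sp2,sp4),sp38),(sp22,sp25))).
That clade contains 10 terminal taxa: sp2, sp22, sp25, sp28, sp33, sp34, sp38, sp4, sp59, sp60.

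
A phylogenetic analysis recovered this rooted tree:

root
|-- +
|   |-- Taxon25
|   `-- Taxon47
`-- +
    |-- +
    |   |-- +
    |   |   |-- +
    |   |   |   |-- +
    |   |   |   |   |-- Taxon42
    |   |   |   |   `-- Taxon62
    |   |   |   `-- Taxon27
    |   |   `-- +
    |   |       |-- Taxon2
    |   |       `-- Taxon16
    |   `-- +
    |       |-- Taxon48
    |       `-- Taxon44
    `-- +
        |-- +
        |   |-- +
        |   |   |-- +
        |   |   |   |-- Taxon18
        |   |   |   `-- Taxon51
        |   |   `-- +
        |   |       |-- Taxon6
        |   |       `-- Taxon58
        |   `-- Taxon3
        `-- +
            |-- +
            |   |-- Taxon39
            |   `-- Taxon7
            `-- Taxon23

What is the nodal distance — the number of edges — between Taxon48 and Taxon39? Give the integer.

7

The MRCA of Taxon48 and Taxon39 is the node subtending (((((Taxon42,Taxon62),Taxon27),(Taxon2,Taxon16)),(Taxon48,Taxon44)),((((Taxon18,Taxon51),(Taxon6,Taxon58)),Taxon3),((Taxon39,Taxon7),Taxon23))).
From Taxon48 up to that node: 3 branches. From Taxon39 up to the same node: 4 branches. Total: 3 + 4 = 7.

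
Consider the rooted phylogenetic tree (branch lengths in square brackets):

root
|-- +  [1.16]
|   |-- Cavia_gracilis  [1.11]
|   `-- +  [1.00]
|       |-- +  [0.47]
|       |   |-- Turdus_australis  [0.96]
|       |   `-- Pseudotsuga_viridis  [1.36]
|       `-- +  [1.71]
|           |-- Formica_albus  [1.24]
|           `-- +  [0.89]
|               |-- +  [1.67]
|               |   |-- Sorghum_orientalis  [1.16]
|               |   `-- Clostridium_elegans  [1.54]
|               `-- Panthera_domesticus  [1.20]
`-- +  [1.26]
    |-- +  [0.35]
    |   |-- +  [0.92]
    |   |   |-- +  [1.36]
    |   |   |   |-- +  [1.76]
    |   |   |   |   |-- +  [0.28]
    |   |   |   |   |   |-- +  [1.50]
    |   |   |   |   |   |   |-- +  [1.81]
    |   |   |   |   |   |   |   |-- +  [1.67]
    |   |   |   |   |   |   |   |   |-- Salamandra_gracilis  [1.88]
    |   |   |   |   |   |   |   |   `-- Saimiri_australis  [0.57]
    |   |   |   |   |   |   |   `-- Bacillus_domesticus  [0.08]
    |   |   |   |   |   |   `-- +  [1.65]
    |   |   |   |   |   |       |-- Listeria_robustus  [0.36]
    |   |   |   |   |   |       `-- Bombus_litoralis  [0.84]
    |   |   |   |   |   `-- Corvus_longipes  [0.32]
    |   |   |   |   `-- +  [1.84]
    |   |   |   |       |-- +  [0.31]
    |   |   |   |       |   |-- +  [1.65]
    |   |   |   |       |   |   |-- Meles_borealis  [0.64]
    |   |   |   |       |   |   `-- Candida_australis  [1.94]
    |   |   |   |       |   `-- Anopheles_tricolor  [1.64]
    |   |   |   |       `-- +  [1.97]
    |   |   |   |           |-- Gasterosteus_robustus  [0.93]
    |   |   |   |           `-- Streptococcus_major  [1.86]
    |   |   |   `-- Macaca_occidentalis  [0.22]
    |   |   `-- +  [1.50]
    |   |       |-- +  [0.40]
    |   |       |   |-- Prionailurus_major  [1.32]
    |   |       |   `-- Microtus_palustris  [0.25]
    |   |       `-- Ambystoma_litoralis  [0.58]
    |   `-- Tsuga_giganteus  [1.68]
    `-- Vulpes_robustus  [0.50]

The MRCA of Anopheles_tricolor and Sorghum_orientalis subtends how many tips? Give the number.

24

The MRCA of Anopheles_tricolor and Sorghum_orientalis is the root, so the clade is the entire tree.
That clade contains 24 terminal taxa: Ambystoma_litoralis, Anopheles_tricolor, Bacillus_domesticus, Bombus_litoralis, Candida_australis, Cavia_gracilis, Clostridium_elegans, Corvus_longipes, Formica_albus, Gasterosteus_robustus, Listeria_robustus, Macaca_occidentalis, Meles_borealis, Microtus_palustris, Panthera_domesticus, Prionailurus_major, Pseudotsuga_viridis, Saimiri_australis, Salamandra_gracilis, Sorghum_orientalis, Streptococcus_major, Tsuga_giganteus, Turdus_australis, Vulpes_robustus.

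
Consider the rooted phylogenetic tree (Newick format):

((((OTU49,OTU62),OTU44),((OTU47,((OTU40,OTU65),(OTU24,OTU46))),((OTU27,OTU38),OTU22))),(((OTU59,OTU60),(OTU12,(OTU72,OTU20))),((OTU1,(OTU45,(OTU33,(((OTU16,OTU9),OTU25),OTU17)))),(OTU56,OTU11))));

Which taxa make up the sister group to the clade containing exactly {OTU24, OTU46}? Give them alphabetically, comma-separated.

The clade containing exactly {OTU24, OTU46} attaches to the tree at the node subtending ((OTU40,OTU65),(OTU24,OTU46)).
The other lineage descending from that same node — the sister group — is (OTU40,OTU65); its 2 tips in alphabetical order are the answer.

OTU40, OTU65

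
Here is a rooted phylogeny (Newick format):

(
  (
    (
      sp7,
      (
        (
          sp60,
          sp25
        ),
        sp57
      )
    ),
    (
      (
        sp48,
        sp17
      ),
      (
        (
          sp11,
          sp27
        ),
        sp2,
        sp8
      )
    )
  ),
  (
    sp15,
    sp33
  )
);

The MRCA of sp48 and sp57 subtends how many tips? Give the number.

The MRCA of sp48 and sp57 is the node subtending ((sp7,((sp60,sp25),sp57)),((sp48,sp17),((sp11,sp27),sp2,sp8))).
That clade contains 10 terminal taxa: sp11, sp17, sp2, sp25, sp27, sp48, sp57, sp60, sp7, sp8.

10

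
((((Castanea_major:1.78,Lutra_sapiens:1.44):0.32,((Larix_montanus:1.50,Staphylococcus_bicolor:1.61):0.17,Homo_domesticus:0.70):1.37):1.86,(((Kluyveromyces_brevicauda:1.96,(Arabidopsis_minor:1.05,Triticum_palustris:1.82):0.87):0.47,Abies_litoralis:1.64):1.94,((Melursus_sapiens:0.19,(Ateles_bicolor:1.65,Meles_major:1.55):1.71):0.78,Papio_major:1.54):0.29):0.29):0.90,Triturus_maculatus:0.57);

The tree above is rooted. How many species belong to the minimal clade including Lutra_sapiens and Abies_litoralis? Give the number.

13

The MRCA of Lutra_sapiens and Abies_litoralis is the node subtending (((Castanea_major,Lutra_sapiens),((Larix_montanus,Staphylococcus_bicolor),Homo_domesticus)),(((Kluyveromyces_brevicauda,(Arabidopsis_minor,Triticum_palustris)),Abies_litoralis),((Melursus_sapiens,(Ateles_bicolor,Meles_major)),Papio_major))).
That clade contains 13 terminal taxa: Abies_litoralis, Arabidopsis_minor, Ateles_bicolor, Castanea_major, Homo_domesticus, Kluyveromyces_brevicauda, Larix_montanus, Lutra_sapiens, Meles_major, Melursus_sapiens, Papio_major, Staphylococcus_bicolor, Triticum_palustris.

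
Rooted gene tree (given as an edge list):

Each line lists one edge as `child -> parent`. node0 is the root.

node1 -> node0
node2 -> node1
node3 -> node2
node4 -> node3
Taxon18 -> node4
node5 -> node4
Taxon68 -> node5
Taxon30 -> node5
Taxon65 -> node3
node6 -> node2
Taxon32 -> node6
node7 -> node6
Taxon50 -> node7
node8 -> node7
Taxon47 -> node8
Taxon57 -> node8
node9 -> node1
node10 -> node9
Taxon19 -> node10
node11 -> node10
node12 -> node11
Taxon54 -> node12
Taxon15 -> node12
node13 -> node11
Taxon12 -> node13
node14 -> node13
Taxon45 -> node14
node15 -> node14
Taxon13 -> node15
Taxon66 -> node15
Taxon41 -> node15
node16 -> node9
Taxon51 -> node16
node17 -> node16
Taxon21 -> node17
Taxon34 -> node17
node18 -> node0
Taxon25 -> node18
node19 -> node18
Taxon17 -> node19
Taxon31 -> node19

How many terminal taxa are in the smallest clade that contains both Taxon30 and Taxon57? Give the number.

8

The MRCA of Taxon30 and Taxon57 is the node subtending (((Taxon18,(Taxon68,Taxon30)),Taxon65),(Taxon32,(Taxon50,(Taxon47,Taxon57)))).
That clade contains 8 terminal taxa: Taxon18, Taxon30, Taxon32, Taxon47, Taxon50, Taxon57, Taxon65, Taxon68.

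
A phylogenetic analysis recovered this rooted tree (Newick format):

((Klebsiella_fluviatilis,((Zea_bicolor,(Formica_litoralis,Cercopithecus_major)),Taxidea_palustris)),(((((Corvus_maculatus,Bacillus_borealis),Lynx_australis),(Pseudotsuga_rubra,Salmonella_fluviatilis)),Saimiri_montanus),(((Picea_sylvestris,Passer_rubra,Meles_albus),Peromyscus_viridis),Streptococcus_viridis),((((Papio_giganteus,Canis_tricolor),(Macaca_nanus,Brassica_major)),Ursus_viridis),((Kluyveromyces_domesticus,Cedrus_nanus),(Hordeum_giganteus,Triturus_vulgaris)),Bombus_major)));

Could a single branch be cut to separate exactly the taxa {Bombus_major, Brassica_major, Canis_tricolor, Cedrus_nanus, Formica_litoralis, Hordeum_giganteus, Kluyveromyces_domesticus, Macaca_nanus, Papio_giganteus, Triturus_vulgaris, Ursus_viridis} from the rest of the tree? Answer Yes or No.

The MRCA of the listed taxa is the root, so the smallest clade containing them is the whole tree.
That clade also contains Bacillus_borealis, Cercopithecus_major, Corvus_maculatus, Klebsiella_fluviatilis, Lynx_australis, Meles_albus, Passer_rubra, Peromyscus_viridis, Picea_sylvestris, Pseudotsuga_rubra, Saimiri_montanus, Salmonella_fluviatilis, Streptococcus_viridis, Taxidea_palustris, Zea_bicolor, which are not in the proposed group, so the group is not monophyletic.

No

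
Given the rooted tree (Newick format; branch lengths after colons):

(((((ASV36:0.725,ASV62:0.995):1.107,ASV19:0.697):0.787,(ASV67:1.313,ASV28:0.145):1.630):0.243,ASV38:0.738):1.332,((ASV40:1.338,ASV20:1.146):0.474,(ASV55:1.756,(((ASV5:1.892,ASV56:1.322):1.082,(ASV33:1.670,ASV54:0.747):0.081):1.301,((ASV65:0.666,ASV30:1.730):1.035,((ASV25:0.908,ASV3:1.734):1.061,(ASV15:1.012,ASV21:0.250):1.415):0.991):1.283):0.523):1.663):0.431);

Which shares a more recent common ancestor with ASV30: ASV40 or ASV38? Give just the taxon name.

ASV40

The MRCA of ASV30 and ASV40 subtends ((ASV40,ASV20),(ASV55,(((ASV5,ASV56),(ASV33,ASV54)),((ASV65,ASV30),((ASV25,ASV3),(ASV15,ASV21)))))) (13 taxa).
The MRCA of ASV30 and ASV38 is the root, subtending the entire tree (19 taxa).
The first is nested inside the second, so ASV30 shares a more recent common ancestor with ASV40.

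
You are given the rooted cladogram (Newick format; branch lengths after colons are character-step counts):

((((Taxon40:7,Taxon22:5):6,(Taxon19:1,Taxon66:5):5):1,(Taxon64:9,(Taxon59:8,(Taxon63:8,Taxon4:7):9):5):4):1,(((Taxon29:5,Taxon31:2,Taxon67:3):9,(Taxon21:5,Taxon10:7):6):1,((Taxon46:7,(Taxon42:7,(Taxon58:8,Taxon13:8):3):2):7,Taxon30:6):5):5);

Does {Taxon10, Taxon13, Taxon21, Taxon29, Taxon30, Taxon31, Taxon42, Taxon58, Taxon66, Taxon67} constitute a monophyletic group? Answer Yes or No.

No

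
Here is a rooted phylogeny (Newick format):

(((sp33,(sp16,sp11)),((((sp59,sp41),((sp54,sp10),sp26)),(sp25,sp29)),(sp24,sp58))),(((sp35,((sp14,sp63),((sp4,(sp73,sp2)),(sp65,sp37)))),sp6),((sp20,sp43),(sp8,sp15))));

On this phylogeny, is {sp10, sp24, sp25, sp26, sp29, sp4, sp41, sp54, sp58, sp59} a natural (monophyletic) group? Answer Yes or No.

The MRCA of the listed taxa is the root, so the smallest clade containing them is the whole tree.
That clade also contains sp11, sp14, sp15, sp16, sp2, sp20, sp33, sp35, sp37, sp43, sp6, sp63, sp65, sp73, sp8, which are not in the proposed group, so the group is not monophyletic.

No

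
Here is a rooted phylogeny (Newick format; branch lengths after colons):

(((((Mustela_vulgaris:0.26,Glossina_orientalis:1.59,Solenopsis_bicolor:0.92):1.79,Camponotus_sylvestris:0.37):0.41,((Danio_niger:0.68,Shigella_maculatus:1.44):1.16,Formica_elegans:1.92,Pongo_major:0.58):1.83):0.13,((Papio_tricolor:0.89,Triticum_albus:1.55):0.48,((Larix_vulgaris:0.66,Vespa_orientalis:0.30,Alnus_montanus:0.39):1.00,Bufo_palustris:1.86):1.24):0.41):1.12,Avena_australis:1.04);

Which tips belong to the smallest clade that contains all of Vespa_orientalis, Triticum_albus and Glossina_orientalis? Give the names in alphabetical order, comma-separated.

Tracing Vespa_orientalis: it sits inside (Larix_vulgaris,Vespa_orientalis,Alnus_montanus).
Tracing Triticum_albus: it sits inside (Papio_tricolor,Triticum_albus).
Tracing Glossina_orientalis: it sits inside (Mustela_vulgaris,Glossina_orientalis,Solenopsis_bicolor).
The smallest clade enclosing all 3 is ((((Mustela_vulgaris,Glossina_orientalis,Solenopsis_bicolor),Camponotus_sylvestris),((Danio_niger,Shigella_maculatus),Formica_elegans,Pongo_major)),((Papio_tricolor,Triticum_albus),((Larix_vulgaris,Vespa_orientalis,Alnus_montanus),Bufo_palustris))); the answer is its 14 terminal taxa in alphabetical order.

Alnus_montanus, Bufo_palustris, Camponotus_sylvestris, Danio_niger, Formica_elegans, Glossina_orientalis, Larix_vulgaris, Mustela_vulgaris, Papio_tricolor, Pongo_major, Shigella_maculatus, Solenopsis_bicolor, Triticum_albus, Vespa_orientalis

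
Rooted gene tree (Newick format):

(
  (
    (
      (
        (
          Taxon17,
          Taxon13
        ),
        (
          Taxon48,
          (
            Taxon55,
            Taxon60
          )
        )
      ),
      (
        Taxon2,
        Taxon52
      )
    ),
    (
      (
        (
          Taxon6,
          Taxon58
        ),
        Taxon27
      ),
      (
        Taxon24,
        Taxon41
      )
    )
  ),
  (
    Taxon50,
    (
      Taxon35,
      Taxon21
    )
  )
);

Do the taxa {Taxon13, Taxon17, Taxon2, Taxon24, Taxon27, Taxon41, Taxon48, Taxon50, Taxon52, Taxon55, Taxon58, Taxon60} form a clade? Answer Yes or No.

The MRCA of the listed taxa is the root, so the smallest clade containing them is the whole tree.
That clade also contains Taxon21, Taxon35, Taxon6, which are not in the proposed group, so the group is not monophyletic.

No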